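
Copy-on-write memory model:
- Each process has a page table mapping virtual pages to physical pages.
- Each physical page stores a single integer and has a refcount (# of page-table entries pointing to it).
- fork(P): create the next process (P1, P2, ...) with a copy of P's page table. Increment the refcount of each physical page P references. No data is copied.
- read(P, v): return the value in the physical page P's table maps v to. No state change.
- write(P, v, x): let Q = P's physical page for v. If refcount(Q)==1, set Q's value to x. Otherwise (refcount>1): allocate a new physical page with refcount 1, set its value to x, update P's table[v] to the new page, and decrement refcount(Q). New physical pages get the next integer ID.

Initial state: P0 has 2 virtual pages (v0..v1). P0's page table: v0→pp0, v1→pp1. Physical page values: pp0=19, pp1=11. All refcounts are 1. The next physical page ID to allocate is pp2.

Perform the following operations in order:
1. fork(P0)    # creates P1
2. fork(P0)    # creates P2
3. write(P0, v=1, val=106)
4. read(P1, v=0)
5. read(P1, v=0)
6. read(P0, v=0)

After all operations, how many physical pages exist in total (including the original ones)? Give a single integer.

Op 1: fork(P0) -> P1. 2 ppages; refcounts: pp0:2 pp1:2
Op 2: fork(P0) -> P2. 2 ppages; refcounts: pp0:3 pp1:3
Op 3: write(P0, v1, 106). refcount(pp1)=3>1 -> COPY to pp2. 3 ppages; refcounts: pp0:3 pp1:2 pp2:1
Op 4: read(P1, v0) -> 19. No state change.
Op 5: read(P1, v0) -> 19. No state change.
Op 6: read(P0, v0) -> 19. No state change.

Answer: 3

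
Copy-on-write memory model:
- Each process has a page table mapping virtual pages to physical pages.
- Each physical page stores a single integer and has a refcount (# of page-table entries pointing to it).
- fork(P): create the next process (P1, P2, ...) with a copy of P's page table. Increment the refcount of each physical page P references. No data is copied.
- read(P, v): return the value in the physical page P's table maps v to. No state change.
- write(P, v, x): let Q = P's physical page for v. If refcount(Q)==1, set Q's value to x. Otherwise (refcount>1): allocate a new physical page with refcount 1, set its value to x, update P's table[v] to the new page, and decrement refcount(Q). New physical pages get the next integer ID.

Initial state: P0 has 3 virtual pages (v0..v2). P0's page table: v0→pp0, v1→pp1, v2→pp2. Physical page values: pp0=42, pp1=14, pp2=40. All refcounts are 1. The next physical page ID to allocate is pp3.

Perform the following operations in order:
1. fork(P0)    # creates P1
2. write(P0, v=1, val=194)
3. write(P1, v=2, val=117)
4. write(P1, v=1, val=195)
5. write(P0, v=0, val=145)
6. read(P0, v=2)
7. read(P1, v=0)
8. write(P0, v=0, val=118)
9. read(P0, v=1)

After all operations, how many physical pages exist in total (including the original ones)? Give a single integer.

Answer: 6

Derivation:
Op 1: fork(P0) -> P1. 3 ppages; refcounts: pp0:2 pp1:2 pp2:2
Op 2: write(P0, v1, 194). refcount(pp1)=2>1 -> COPY to pp3. 4 ppages; refcounts: pp0:2 pp1:1 pp2:2 pp3:1
Op 3: write(P1, v2, 117). refcount(pp2)=2>1 -> COPY to pp4. 5 ppages; refcounts: pp0:2 pp1:1 pp2:1 pp3:1 pp4:1
Op 4: write(P1, v1, 195). refcount(pp1)=1 -> write in place. 5 ppages; refcounts: pp0:2 pp1:1 pp2:1 pp3:1 pp4:1
Op 5: write(P0, v0, 145). refcount(pp0)=2>1 -> COPY to pp5. 6 ppages; refcounts: pp0:1 pp1:1 pp2:1 pp3:1 pp4:1 pp5:1
Op 6: read(P0, v2) -> 40. No state change.
Op 7: read(P1, v0) -> 42. No state change.
Op 8: write(P0, v0, 118). refcount(pp5)=1 -> write in place. 6 ppages; refcounts: pp0:1 pp1:1 pp2:1 pp3:1 pp4:1 pp5:1
Op 9: read(P0, v1) -> 194. No state change.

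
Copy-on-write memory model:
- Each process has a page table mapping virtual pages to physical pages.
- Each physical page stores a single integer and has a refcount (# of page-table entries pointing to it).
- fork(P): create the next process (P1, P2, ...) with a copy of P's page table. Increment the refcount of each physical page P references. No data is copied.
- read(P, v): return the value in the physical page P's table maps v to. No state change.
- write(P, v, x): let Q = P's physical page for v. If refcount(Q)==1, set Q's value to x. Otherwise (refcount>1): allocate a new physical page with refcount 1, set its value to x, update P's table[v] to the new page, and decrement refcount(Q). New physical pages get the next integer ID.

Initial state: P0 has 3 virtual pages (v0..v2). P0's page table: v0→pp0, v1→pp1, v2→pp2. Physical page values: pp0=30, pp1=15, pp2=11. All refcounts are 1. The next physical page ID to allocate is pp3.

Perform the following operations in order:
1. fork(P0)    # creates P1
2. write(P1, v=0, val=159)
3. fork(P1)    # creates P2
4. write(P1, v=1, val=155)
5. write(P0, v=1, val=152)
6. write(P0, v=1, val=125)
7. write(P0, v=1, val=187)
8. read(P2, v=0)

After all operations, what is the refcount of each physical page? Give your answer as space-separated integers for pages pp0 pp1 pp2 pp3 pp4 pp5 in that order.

Answer: 1 1 3 2 1 1

Derivation:
Op 1: fork(P0) -> P1. 3 ppages; refcounts: pp0:2 pp1:2 pp2:2
Op 2: write(P1, v0, 159). refcount(pp0)=2>1 -> COPY to pp3. 4 ppages; refcounts: pp0:1 pp1:2 pp2:2 pp3:1
Op 3: fork(P1) -> P2. 4 ppages; refcounts: pp0:1 pp1:3 pp2:3 pp3:2
Op 4: write(P1, v1, 155). refcount(pp1)=3>1 -> COPY to pp4. 5 ppages; refcounts: pp0:1 pp1:2 pp2:3 pp3:2 pp4:1
Op 5: write(P0, v1, 152). refcount(pp1)=2>1 -> COPY to pp5. 6 ppages; refcounts: pp0:1 pp1:1 pp2:3 pp3:2 pp4:1 pp5:1
Op 6: write(P0, v1, 125). refcount(pp5)=1 -> write in place. 6 ppages; refcounts: pp0:1 pp1:1 pp2:3 pp3:2 pp4:1 pp5:1
Op 7: write(P0, v1, 187). refcount(pp5)=1 -> write in place. 6 ppages; refcounts: pp0:1 pp1:1 pp2:3 pp3:2 pp4:1 pp5:1
Op 8: read(P2, v0) -> 159. No state change.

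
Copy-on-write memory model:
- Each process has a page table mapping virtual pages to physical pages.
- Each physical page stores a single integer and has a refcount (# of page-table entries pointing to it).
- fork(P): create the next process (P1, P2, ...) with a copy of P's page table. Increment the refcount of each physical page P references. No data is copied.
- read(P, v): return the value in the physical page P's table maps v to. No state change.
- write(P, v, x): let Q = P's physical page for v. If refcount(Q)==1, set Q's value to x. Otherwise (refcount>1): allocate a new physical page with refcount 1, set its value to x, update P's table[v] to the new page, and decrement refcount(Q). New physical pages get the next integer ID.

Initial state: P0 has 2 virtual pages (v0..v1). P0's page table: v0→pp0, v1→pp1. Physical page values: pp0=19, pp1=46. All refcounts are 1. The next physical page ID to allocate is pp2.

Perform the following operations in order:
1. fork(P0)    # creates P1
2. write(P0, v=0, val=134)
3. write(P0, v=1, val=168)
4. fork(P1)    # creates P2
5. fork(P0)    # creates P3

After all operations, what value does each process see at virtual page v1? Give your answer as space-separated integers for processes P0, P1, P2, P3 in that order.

Op 1: fork(P0) -> P1. 2 ppages; refcounts: pp0:2 pp1:2
Op 2: write(P0, v0, 134). refcount(pp0)=2>1 -> COPY to pp2. 3 ppages; refcounts: pp0:1 pp1:2 pp2:1
Op 3: write(P0, v1, 168). refcount(pp1)=2>1 -> COPY to pp3. 4 ppages; refcounts: pp0:1 pp1:1 pp2:1 pp3:1
Op 4: fork(P1) -> P2. 4 ppages; refcounts: pp0:2 pp1:2 pp2:1 pp3:1
Op 5: fork(P0) -> P3. 4 ppages; refcounts: pp0:2 pp1:2 pp2:2 pp3:2
P0: v1 -> pp3 = 168
P1: v1 -> pp1 = 46
P2: v1 -> pp1 = 46
P3: v1 -> pp3 = 168

Answer: 168 46 46 168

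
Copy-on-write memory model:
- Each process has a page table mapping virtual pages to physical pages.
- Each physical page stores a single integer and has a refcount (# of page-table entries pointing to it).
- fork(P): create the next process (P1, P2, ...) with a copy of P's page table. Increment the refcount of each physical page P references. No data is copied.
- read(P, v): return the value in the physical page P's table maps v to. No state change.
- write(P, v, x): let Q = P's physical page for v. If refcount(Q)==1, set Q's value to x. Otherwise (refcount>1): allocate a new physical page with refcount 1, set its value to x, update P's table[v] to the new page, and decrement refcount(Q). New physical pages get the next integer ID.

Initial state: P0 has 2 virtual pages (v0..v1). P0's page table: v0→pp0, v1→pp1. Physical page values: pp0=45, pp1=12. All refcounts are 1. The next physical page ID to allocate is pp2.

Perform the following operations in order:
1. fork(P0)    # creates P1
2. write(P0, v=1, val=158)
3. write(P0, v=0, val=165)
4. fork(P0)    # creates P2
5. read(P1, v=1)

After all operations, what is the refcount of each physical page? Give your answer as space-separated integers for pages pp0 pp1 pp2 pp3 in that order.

Op 1: fork(P0) -> P1. 2 ppages; refcounts: pp0:2 pp1:2
Op 2: write(P0, v1, 158). refcount(pp1)=2>1 -> COPY to pp2. 3 ppages; refcounts: pp0:2 pp1:1 pp2:1
Op 3: write(P0, v0, 165). refcount(pp0)=2>1 -> COPY to pp3. 4 ppages; refcounts: pp0:1 pp1:1 pp2:1 pp3:1
Op 4: fork(P0) -> P2. 4 ppages; refcounts: pp0:1 pp1:1 pp2:2 pp3:2
Op 5: read(P1, v1) -> 12. No state change.

Answer: 1 1 2 2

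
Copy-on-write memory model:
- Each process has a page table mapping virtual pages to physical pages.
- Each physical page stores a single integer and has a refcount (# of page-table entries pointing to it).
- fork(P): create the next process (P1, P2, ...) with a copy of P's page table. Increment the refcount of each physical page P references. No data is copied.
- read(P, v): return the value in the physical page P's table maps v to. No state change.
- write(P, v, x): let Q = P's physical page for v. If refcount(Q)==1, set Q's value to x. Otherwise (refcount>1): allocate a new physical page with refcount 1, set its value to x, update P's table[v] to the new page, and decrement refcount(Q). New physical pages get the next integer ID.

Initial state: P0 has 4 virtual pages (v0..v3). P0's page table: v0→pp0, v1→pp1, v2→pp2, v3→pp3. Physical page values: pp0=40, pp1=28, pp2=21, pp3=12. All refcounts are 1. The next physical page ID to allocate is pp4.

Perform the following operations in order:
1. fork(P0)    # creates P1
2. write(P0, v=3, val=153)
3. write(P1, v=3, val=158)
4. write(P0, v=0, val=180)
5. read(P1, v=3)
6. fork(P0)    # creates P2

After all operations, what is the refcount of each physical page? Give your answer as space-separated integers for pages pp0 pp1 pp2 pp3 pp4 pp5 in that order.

Op 1: fork(P0) -> P1. 4 ppages; refcounts: pp0:2 pp1:2 pp2:2 pp3:2
Op 2: write(P0, v3, 153). refcount(pp3)=2>1 -> COPY to pp4. 5 ppages; refcounts: pp0:2 pp1:2 pp2:2 pp3:1 pp4:1
Op 3: write(P1, v3, 158). refcount(pp3)=1 -> write in place. 5 ppages; refcounts: pp0:2 pp1:2 pp2:2 pp3:1 pp4:1
Op 4: write(P0, v0, 180). refcount(pp0)=2>1 -> COPY to pp5. 6 ppages; refcounts: pp0:1 pp1:2 pp2:2 pp3:1 pp4:1 pp5:1
Op 5: read(P1, v3) -> 158. No state change.
Op 6: fork(P0) -> P2. 6 ppages; refcounts: pp0:1 pp1:3 pp2:3 pp3:1 pp4:2 pp5:2

Answer: 1 3 3 1 2 2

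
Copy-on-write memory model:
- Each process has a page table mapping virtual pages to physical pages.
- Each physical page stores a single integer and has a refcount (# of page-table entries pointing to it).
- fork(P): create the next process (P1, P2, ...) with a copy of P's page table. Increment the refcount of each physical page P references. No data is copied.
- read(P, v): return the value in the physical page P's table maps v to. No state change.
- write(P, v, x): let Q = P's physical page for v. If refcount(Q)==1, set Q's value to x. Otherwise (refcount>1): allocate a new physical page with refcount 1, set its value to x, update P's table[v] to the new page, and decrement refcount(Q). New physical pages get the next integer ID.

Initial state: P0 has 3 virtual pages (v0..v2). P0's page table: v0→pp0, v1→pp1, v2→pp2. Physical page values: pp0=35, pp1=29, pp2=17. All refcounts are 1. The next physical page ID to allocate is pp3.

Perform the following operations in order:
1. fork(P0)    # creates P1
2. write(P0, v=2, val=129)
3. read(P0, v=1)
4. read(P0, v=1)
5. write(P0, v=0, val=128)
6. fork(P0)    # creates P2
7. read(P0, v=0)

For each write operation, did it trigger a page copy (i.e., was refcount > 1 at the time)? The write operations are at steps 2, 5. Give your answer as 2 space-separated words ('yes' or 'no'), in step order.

Op 1: fork(P0) -> P1. 3 ppages; refcounts: pp0:2 pp1:2 pp2:2
Op 2: write(P0, v2, 129). refcount(pp2)=2>1 -> COPY to pp3. 4 ppages; refcounts: pp0:2 pp1:2 pp2:1 pp3:1
Op 3: read(P0, v1) -> 29. No state change.
Op 4: read(P0, v1) -> 29. No state change.
Op 5: write(P0, v0, 128). refcount(pp0)=2>1 -> COPY to pp4. 5 ppages; refcounts: pp0:1 pp1:2 pp2:1 pp3:1 pp4:1
Op 6: fork(P0) -> P2. 5 ppages; refcounts: pp0:1 pp1:3 pp2:1 pp3:2 pp4:2
Op 7: read(P0, v0) -> 128. No state change.

yes yes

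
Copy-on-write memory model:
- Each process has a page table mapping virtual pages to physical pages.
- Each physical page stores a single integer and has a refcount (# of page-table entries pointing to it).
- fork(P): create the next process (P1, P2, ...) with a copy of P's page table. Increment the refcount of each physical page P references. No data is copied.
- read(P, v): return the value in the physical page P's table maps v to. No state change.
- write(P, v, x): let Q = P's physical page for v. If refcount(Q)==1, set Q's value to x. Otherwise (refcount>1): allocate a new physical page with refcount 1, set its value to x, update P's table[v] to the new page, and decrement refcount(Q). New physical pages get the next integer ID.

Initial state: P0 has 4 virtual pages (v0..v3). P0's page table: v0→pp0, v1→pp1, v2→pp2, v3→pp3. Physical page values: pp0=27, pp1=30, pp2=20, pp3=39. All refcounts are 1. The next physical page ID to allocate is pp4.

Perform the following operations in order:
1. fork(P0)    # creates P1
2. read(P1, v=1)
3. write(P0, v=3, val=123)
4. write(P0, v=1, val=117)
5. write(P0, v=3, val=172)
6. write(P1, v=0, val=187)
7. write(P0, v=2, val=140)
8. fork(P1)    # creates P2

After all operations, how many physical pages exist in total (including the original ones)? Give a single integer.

Op 1: fork(P0) -> P1. 4 ppages; refcounts: pp0:2 pp1:2 pp2:2 pp3:2
Op 2: read(P1, v1) -> 30. No state change.
Op 3: write(P0, v3, 123). refcount(pp3)=2>1 -> COPY to pp4. 5 ppages; refcounts: pp0:2 pp1:2 pp2:2 pp3:1 pp4:1
Op 4: write(P0, v1, 117). refcount(pp1)=2>1 -> COPY to pp5. 6 ppages; refcounts: pp0:2 pp1:1 pp2:2 pp3:1 pp4:1 pp5:1
Op 5: write(P0, v3, 172). refcount(pp4)=1 -> write in place. 6 ppages; refcounts: pp0:2 pp1:1 pp2:2 pp3:1 pp4:1 pp5:1
Op 6: write(P1, v0, 187). refcount(pp0)=2>1 -> COPY to pp6. 7 ppages; refcounts: pp0:1 pp1:1 pp2:2 pp3:1 pp4:1 pp5:1 pp6:1
Op 7: write(P0, v2, 140). refcount(pp2)=2>1 -> COPY to pp7. 8 ppages; refcounts: pp0:1 pp1:1 pp2:1 pp3:1 pp4:1 pp5:1 pp6:1 pp7:1
Op 8: fork(P1) -> P2. 8 ppages; refcounts: pp0:1 pp1:2 pp2:2 pp3:2 pp4:1 pp5:1 pp6:2 pp7:1

Answer: 8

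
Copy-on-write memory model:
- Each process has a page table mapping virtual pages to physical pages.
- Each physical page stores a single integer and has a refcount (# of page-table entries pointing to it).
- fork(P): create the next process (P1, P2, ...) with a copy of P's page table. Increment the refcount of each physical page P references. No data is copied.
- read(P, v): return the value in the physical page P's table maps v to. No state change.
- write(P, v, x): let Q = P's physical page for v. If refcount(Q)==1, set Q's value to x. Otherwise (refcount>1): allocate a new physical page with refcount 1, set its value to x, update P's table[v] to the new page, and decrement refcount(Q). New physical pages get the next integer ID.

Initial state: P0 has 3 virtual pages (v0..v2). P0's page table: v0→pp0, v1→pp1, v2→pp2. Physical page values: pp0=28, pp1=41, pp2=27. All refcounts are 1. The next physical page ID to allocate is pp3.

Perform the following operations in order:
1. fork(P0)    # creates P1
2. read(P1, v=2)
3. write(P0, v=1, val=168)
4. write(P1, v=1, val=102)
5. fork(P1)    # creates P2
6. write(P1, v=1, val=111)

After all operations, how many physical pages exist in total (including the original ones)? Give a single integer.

Op 1: fork(P0) -> P1. 3 ppages; refcounts: pp0:2 pp1:2 pp2:2
Op 2: read(P1, v2) -> 27. No state change.
Op 3: write(P0, v1, 168). refcount(pp1)=2>1 -> COPY to pp3. 4 ppages; refcounts: pp0:2 pp1:1 pp2:2 pp3:1
Op 4: write(P1, v1, 102). refcount(pp1)=1 -> write in place. 4 ppages; refcounts: pp0:2 pp1:1 pp2:2 pp3:1
Op 5: fork(P1) -> P2. 4 ppages; refcounts: pp0:3 pp1:2 pp2:3 pp3:1
Op 6: write(P1, v1, 111). refcount(pp1)=2>1 -> COPY to pp4. 5 ppages; refcounts: pp0:3 pp1:1 pp2:3 pp3:1 pp4:1

Answer: 5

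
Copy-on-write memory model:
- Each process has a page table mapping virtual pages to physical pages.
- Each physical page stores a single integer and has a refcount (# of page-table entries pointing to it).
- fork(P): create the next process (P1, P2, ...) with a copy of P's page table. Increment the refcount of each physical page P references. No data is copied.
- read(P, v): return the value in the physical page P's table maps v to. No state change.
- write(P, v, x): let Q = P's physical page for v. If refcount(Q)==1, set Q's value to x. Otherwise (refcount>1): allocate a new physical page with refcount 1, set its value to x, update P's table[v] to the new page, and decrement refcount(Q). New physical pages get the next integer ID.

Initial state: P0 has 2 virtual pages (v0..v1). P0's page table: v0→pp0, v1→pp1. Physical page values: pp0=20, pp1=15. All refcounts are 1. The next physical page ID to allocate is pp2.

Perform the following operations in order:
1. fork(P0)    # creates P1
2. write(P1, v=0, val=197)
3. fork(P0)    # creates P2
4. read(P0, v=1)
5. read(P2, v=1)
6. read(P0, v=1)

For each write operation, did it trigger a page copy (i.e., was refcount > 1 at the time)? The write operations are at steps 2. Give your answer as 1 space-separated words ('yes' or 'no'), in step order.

Op 1: fork(P0) -> P1. 2 ppages; refcounts: pp0:2 pp1:2
Op 2: write(P1, v0, 197). refcount(pp0)=2>1 -> COPY to pp2. 3 ppages; refcounts: pp0:1 pp1:2 pp2:1
Op 3: fork(P0) -> P2. 3 ppages; refcounts: pp0:2 pp1:3 pp2:1
Op 4: read(P0, v1) -> 15. No state change.
Op 5: read(P2, v1) -> 15. No state change.
Op 6: read(P0, v1) -> 15. No state change.

yes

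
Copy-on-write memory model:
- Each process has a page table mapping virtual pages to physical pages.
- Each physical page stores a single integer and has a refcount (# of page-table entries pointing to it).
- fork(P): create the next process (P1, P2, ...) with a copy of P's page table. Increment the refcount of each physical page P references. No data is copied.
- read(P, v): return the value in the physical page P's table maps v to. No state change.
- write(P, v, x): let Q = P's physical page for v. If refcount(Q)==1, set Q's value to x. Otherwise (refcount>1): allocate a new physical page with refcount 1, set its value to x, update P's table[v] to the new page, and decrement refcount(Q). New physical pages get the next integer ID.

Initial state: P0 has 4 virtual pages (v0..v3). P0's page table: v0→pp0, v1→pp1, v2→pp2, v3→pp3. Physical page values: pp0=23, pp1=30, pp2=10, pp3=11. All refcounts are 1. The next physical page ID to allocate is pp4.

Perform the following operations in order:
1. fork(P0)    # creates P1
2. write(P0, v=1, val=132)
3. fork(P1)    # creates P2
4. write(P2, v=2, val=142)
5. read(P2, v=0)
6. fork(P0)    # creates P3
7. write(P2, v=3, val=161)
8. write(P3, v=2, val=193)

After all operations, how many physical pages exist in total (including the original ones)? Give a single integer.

Op 1: fork(P0) -> P1. 4 ppages; refcounts: pp0:2 pp1:2 pp2:2 pp3:2
Op 2: write(P0, v1, 132). refcount(pp1)=2>1 -> COPY to pp4. 5 ppages; refcounts: pp0:2 pp1:1 pp2:2 pp3:2 pp4:1
Op 3: fork(P1) -> P2. 5 ppages; refcounts: pp0:3 pp1:2 pp2:3 pp3:3 pp4:1
Op 4: write(P2, v2, 142). refcount(pp2)=3>1 -> COPY to pp5. 6 ppages; refcounts: pp0:3 pp1:2 pp2:2 pp3:3 pp4:1 pp5:1
Op 5: read(P2, v0) -> 23. No state change.
Op 6: fork(P0) -> P3. 6 ppages; refcounts: pp0:4 pp1:2 pp2:3 pp3:4 pp4:2 pp5:1
Op 7: write(P2, v3, 161). refcount(pp3)=4>1 -> COPY to pp6. 7 ppages; refcounts: pp0:4 pp1:2 pp2:3 pp3:3 pp4:2 pp5:1 pp6:1
Op 8: write(P3, v2, 193). refcount(pp2)=3>1 -> COPY to pp7. 8 ppages; refcounts: pp0:4 pp1:2 pp2:2 pp3:3 pp4:2 pp5:1 pp6:1 pp7:1

Answer: 8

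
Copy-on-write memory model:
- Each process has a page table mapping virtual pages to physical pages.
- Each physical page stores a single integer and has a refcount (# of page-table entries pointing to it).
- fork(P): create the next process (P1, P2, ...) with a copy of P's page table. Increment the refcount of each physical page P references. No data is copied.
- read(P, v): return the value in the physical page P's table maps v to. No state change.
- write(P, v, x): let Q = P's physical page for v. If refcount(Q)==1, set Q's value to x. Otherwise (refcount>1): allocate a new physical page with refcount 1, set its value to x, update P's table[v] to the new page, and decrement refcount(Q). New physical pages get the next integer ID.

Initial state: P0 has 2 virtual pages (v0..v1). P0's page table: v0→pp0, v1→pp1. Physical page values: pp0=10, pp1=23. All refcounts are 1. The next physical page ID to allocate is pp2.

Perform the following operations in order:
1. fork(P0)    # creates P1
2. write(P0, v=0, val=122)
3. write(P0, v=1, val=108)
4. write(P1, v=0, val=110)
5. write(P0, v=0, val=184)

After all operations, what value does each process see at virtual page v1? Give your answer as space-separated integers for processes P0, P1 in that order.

Answer: 108 23

Derivation:
Op 1: fork(P0) -> P1. 2 ppages; refcounts: pp0:2 pp1:2
Op 2: write(P0, v0, 122). refcount(pp0)=2>1 -> COPY to pp2. 3 ppages; refcounts: pp0:1 pp1:2 pp2:1
Op 3: write(P0, v1, 108). refcount(pp1)=2>1 -> COPY to pp3. 4 ppages; refcounts: pp0:1 pp1:1 pp2:1 pp3:1
Op 4: write(P1, v0, 110). refcount(pp0)=1 -> write in place. 4 ppages; refcounts: pp0:1 pp1:1 pp2:1 pp3:1
Op 5: write(P0, v0, 184). refcount(pp2)=1 -> write in place. 4 ppages; refcounts: pp0:1 pp1:1 pp2:1 pp3:1
P0: v1 -> pp3 = 108
P1: v1 -> pp1 = 23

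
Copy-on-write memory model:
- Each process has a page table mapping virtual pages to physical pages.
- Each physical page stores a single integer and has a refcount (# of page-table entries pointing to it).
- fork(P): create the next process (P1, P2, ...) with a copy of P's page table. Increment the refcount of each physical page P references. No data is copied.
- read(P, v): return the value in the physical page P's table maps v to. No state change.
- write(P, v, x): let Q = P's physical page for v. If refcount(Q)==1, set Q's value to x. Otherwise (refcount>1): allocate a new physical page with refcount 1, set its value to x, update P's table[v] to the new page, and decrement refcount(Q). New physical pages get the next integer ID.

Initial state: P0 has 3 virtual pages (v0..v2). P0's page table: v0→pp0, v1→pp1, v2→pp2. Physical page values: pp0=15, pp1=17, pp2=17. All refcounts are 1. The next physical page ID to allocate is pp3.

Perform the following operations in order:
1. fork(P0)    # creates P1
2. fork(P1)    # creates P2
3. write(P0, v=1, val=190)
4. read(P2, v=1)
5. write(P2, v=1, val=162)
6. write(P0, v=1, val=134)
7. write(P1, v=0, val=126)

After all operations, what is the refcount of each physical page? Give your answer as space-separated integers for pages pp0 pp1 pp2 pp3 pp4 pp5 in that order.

Answer: 2 1 3 1 1 1

Derivation:
Op 1: fork(P0) -> P1. 3 ppages; refcounts: pp0:2 pp1:2 pp2:2
Op 2: fork(P1) -> P2. 3 ppages; refcounts: pp0:3 pp1:3 pp2:3
Op 3: write(P0, v1, 190). refcount(pp1)=3>1 -> COPY to pp3. 4 ppages; refcounts: pp0:3 pp1:2 pp2:3 pp3:1
Op 4: read(P2, v1) -> 17. No state change.
Op 5: write(P2, v1, 162). refcount(pp1)=2>1 -> COPY to pp4. 5 ppages; refcounts: pp0:3 pp1:1 pp2:3 pp3:1 pp4:1
Op 6: write(P0, v1, 134). refcount(pp3)=1 -> write in place. 5 ppages; refcounts: pp0:3 pp1:1 pp2:3 pp3:1 pp4:1
Op 7: write(P1, v0, 126). refcount(pp0)=3>1 -> COPY to pp5. 6 ppages; refcounts: pp0:2 pp1:1 pp2:3 pp3:1 pp4:1 pp5:1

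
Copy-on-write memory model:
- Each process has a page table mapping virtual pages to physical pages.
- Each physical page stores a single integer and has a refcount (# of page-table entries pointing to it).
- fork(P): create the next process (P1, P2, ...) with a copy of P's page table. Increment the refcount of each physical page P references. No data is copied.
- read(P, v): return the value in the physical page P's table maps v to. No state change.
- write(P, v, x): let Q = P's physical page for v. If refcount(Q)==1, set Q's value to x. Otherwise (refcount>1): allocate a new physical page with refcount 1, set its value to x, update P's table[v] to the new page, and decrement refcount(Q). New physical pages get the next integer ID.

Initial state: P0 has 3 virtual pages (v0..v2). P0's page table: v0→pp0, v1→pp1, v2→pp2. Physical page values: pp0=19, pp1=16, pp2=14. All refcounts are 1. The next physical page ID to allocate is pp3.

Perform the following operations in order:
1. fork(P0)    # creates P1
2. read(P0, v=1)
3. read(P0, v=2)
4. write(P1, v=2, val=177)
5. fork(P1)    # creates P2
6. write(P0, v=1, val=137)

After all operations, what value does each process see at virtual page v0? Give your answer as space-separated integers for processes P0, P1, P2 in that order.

Op 1: fork(P0) -> P1. 3 ppages; refcounts: pp0:2 pp1:2 pp2:2
Op 2: read(P0, v1) -> 16. No state change.
Op 3: read(P0, v2) -> 14. No state change.
Op 4: write(P1, v2, 177). refcount(pp2)=2>1 -> COPY to pp3. 4 ppages; refcounts: pp0:2 pp1:2 pp2:1 pp3:1
Op 5: fork(P1) -> P2. 4 ppages; refcounts: pp0:3 pp1:3 pp2:1 pp3:2
Op 6: write(P0, v1, 137). refcount(pp1)=3>1 -> COPY to pp4. 5 ppages; refcounts: pp0:3 pp1:2 pp2:1 pp3:2 pp4:1
P0: v0 -> pp0 = 19
P1: v0 -> pp0 = 19
P2: v0 -> pp0 = 19

Answer: 19 19 19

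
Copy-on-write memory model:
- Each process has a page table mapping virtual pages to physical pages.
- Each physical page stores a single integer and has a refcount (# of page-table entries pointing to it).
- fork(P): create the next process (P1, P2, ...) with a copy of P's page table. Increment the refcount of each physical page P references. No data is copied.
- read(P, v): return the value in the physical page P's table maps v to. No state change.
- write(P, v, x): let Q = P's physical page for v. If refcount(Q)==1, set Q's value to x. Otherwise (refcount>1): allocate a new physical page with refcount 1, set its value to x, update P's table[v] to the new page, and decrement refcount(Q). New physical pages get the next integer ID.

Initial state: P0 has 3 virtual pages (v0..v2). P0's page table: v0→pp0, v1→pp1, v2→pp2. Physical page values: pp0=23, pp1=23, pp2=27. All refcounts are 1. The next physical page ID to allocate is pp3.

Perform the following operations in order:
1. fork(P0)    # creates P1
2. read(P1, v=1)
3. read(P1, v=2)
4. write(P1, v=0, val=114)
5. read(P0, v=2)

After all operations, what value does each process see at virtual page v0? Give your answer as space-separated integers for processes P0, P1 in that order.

Answer: 23 114

Derivation:
Op 1: fork(P0) -> P1. 3 ppages; refcounts: pp0:2 pp1:2 pp2:2
Op 2: read(P1, v1) -> 23. No state change.
Op 3: read(P1, v2) -> 27. No state change.
Op 4: write(P1, v0, 114). refcount(pp0)=2>1 -> COPY to pp3. 4 ppages; refcounts: pp0:1 pp1:2 pp2:2 pp3:1
Op 5: read(P0, v2) -> 27. No state change.
P0: v0 -> pp0 = 23
P1: v0 -> pp3 = 114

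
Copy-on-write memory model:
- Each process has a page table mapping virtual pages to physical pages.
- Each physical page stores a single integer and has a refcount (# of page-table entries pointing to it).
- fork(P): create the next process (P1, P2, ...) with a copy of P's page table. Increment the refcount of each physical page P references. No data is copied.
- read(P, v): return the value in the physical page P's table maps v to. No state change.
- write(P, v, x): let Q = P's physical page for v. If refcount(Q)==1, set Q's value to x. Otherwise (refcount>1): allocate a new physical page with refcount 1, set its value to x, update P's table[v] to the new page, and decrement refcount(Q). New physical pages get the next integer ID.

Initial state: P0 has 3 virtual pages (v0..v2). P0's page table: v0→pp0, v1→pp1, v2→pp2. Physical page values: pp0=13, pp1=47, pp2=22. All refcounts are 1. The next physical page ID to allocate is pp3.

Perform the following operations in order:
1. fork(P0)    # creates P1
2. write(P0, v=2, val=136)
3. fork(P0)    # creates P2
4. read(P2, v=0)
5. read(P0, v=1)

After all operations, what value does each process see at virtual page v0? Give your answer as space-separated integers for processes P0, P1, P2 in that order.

Answer: 13 13 13

Derivation:
Op 1: fork(P0) -> P1. 3 ppages; refcounts: pp0:2 pp1:2 pp2:2
Op 2: write(P0, v2, 136). refcount(pp2)=2>1 -> COPY to pp3. 4 ppages; refcounts: pp0:2 pp1:2 pp2:1 pp3:1
Op 3: fork(P0) -> P2. 4 ppages; refcounts: pp0:3 pp1:3 pp2:1 pp3:2
Op 4: read(P2, v0) -> 13. No state change.
Op 5: read(P0, v1) -> 47. No state change.
P0: v0 -> pp0 = 13
P1: v0 -> pp0 = 13
P2: v0 -> pp0 = 13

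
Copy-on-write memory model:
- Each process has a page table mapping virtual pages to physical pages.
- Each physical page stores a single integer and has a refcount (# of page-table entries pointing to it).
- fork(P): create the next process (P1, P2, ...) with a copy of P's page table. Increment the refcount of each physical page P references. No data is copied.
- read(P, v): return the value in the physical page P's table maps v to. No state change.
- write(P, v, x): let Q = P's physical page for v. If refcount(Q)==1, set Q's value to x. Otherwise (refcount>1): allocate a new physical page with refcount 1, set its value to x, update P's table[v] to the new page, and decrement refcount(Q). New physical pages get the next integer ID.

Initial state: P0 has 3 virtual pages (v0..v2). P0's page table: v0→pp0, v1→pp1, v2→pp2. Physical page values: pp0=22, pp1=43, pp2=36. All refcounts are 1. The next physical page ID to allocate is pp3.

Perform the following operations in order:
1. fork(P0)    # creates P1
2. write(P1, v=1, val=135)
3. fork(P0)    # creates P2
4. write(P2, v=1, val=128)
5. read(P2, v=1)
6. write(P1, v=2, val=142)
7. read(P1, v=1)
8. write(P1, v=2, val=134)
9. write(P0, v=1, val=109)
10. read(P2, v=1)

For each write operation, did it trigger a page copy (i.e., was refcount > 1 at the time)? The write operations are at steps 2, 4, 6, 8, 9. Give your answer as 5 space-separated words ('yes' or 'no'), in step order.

Op 1: fork(P0) -> P1. 3 ppages; refcounts: pp0:2 pp1:2 pp2:2
Op 2: write(P1, v1, 135). refcount(pp1)=2>1 -> COPY to pp3. 4 ppages; refcounts: pp0:2 pp1:1 pp2:2 pp3:1
Op 3: fork(P0) -> P2. 4 ppages; refcounts: pp0:3 pp1:2 pp2:3 pp3:1
Op 4: write(P2, v1, 128). refcount(pp1)=2>1 -> COPY to pp4. 5 ppages; refcounts: pp0:3 pp1:1 pp2:3 pp3:1 pp4:1
Op 5: read(P2, v1) -> 128. No state change.
Op 6: write(P1, v2, 142). refcount(pp2)=3>1 -> COPY to pp5. 6 ppages; refcounts: pp0:3 pp1:1 pp2:2 pp3:1 pp4:1 pp5:1
Op 7: read(P1, v1) -> 135. No state change.
Op 8: write(P1, v2, 134). refcount(pp5)=1 -> write in place. 6 ppages; refcounts: pp0:3 pp1:1 pp2:2 pp3:1 pp4:1 pp5:1
Op 9: write(P0, v1, 109). refcount(pp1)=1 -> write in place. 6 ppages; refcounts: pp0:3 pp1:1 pp2:2 pp3:1 pp4:1 pp5:1
Op 10: read(P2, v1) -> 128. No state change.

yes yes yes no no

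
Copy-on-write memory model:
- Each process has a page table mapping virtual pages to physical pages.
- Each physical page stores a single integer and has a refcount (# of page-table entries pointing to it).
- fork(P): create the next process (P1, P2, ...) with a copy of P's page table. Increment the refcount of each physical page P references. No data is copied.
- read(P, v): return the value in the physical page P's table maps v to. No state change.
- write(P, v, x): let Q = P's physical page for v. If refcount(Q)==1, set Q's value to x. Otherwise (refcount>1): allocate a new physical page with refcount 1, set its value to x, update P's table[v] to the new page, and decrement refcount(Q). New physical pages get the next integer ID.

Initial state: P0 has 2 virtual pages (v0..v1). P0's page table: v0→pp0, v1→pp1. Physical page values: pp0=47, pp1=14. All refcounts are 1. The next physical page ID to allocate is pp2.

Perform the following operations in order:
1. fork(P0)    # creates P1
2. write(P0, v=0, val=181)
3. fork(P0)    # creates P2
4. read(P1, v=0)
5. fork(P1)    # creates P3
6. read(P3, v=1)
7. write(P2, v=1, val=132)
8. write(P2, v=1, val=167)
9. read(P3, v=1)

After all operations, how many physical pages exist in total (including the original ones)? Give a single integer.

Answer: 4

Derivation:
Op 1: fork(P0) -> P1. 2 ppages; refcounts: pp0:2 pp1:2
Op 2: write(P0, v0, 181). refcount(pp0)=2>1 -> COPY to pp2. 3 ppages; refcounts: pp0:1 pp1:2 pp2:1
Op 3: fork(P0) -> P2. 3 ppages; refcounts: pp0:1 pp1:3 pp2:2
Op 4: read(P1, v0) -> 47. No state change.
Op 5: fork(P1) -> P3. 3 ppages; refcounts: pp0:2 pp1:4 pp2:2
Op 6: read(P3, v1) -> 14. No state change.
Op 7: write(P2, v1, 132). refcount(pp1)=4>1 -> COPY to pp3. 4 ppages; refcounts: pp0:2 pp1:3 pp2:2 pp3:1
Op 8: write(P2, v1, 167). refcount(pp3)=1 -> write in place. 4 ppages; refcounts: pp0:2 pp1:3 pp2:2 pp3:1
Op 9: read(P3, v1) -> 14. No state change.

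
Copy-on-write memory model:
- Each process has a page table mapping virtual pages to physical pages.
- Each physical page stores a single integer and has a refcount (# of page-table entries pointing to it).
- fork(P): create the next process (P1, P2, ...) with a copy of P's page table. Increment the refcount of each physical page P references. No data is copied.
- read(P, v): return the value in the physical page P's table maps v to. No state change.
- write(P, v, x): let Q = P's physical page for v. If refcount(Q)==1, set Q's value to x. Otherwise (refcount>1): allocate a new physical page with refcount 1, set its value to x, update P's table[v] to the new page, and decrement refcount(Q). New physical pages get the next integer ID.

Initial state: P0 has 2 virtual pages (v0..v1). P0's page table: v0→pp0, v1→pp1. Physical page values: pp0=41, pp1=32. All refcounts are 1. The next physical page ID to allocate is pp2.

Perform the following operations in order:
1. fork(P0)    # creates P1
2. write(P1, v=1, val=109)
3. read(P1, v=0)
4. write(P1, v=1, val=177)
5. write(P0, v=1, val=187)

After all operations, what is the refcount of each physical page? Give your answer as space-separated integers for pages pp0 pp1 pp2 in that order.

Answer: 2 1 1

Derivation:
Op 1: fork(P0) -> P1. 2 ppages; refcounts: pp0:2 pp1:2
Op 2: write(P1, v1, 109). refcount(pp1)=2>1 -> COPY to pp2. 3 ppages; refcounts: pp0:2 pp1:1 pp2:1
Op 3: read(P1, v0) -> 41. No state change.
Op 4: write(P1, v1, 177). refcount(pp2)=1 -> write in place. 3 ppages; refcounts: pp0:2 pp1:1 pp2:1
Op 5: write(P0, v1, 187). refcount(pp1)=1 -> write in place. 3 ppages; refcounts: pp0:2 pp1:1 pp2:1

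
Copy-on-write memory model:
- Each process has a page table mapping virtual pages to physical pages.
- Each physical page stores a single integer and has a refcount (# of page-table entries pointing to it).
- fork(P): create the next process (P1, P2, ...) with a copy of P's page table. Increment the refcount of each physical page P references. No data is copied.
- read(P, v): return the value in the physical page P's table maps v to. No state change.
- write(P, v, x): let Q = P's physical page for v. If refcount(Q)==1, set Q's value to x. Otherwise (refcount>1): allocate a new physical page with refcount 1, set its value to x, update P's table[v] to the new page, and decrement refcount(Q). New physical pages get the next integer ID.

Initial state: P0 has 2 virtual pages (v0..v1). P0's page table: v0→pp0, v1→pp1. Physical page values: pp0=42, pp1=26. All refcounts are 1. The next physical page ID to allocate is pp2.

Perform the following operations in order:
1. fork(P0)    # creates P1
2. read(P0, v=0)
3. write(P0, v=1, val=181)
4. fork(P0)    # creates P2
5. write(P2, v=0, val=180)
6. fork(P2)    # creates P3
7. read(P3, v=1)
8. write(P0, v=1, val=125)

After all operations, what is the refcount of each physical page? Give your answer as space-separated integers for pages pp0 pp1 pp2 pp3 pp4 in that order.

Answer: 2 1 2 2 1

Derivation:
Op 1: fork(P0) -> P1. 2 ppages; refcounts: pp0:2 pp1:2
Op 2: read(P0, v0) -> 42. No state change.
Op 3: write(P0, v1, 181). refcount(pp1)=2>1 -> COPY to pp2. 3 ppages; refcounts: pp0:2 pp1:1 pp2:1
Op 4: fork(P0) -> P2. 3 ppages; refcounts: pp0:3 pp1:1 pp2:2
Op 5: write(P2, v0, 180). refcount(pp0)=3>1 -> COPY to pp3. 4 ppages; refcounts: pp0:2 pp1:1 pp2:2 pp3:1
Op 6: fork(P2) -> P3. 4 ppages; refcounts: pp0:2 pp1:1 pp2:3 pp3:2
Op 7: read(P3, v1) -> 181. No state change.
Op 8: write(P0, v1, 125). refcount(pp2)=3>1 -> COPY to pp4. 5 ppages; refcounts: pp0:2 pp1:1 pp2:2 pp3:2 pp4:1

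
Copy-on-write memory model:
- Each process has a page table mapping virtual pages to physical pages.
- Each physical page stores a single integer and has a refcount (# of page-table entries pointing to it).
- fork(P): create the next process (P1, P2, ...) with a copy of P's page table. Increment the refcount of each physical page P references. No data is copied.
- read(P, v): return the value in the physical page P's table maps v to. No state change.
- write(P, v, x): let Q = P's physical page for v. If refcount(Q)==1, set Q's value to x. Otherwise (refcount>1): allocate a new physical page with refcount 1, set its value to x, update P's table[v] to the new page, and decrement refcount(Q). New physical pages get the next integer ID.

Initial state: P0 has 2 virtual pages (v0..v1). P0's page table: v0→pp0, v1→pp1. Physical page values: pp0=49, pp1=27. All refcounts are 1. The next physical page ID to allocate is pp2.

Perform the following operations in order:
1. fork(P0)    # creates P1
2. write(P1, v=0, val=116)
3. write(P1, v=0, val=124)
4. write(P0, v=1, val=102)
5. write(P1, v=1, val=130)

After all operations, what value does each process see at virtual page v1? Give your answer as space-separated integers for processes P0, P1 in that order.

Answer: 102 130

Derivation:
Op 1: fork(P0) -> P1. 2 ppages; refcounts: pp0:2 pp1:2
Op 2: write(P1, v0, 116). refcount(pp0)=2>1 -> COPY to pp2. 3 ppages; refcounts: pp0:1 pp1:2 pp2:1
Op 3: write(P1, v0, 124). refcount(pp2)=1 -> write in place. 3 ppages; refcounts: pp0:1 pp1:2 pp2:1
Op 4: write(P0, v1, 102). refcount(pp1)=2>1 -> COPY to pp3. 4 ppages; refcounts: pp0:1 pp1:1 pp2:1 pp3:1
Op 5: write(P1, v1, 130). refcount(pp1)=1 -> write in place. 4 ppages; refcounts: pp0:1 pp1:1 pp2:1 pp3:1
P0: v1 -> pp3 = 102
P1: v1 -> pp1 = 130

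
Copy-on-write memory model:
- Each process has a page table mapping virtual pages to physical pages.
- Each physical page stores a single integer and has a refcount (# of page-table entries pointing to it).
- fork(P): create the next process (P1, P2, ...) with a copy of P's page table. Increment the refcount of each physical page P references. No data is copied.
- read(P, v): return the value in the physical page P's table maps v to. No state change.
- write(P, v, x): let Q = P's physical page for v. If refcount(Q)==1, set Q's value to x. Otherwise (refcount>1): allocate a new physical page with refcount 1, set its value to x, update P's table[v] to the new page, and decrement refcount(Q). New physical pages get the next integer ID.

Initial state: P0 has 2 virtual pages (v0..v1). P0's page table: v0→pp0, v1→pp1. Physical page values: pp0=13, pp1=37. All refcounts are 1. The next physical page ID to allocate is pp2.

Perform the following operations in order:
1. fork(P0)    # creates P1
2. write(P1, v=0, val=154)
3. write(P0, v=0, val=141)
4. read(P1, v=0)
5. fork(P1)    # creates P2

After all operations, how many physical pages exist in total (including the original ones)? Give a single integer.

Op 1: fork(P0) -> P1. 2 ppages; refcounts: pp0:2 pp1:2
Op 2: write(P1, v0, 154). refcount(pp0)=2>1 -> COPY to pp2. 3 ppages; refcounts: pp0:1 pp1:2 pp2:1
Op 3: write(P0, v0, 141). refcount(pp0)=1 -> write in place. 3 ppages; refcounts: pp0:1 pp1:2 pp2:1
Op 4: read(P1, v0) -> 154. No state change.
Op 5: fork(P1) -> P2. 3 ppages; refcounts: pp0:1 pp1:3 pp2:2

Answer: 3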